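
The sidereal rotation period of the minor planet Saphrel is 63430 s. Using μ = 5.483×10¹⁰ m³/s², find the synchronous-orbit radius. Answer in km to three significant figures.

A synchronous orbit has period T, so by Kepler's third law a = (μT²/4π²)^(1/3).
μT²/4π² = 5.483×10¹⁰ × (6.343×10⁴)² / 39.48 = 5.588×10¹⁸ m³.
a = 1.775×10⁶ m = 1774.5 km.

r_sync ≈ 1770 km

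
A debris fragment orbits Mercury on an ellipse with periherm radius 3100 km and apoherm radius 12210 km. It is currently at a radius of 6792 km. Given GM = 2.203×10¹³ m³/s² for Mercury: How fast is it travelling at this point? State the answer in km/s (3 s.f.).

Semi-major axis a = (r_p + r_a)/2 = 7655.0 km = 7.655×10⁶ m.
Vis-viva: v² = μ(2/r − 1/a) = 2.203×10¹³ × (2.945×10⁻⁷ − 1.306×10⁻⁷) = 3.609×10⁶ m²/s².
v = 1900 m/s = 1.900 km/s.

v ≈ 1.90 km/s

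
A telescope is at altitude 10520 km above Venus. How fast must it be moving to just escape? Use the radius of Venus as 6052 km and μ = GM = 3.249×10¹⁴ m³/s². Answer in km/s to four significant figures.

r = 6052 + 10520 = 16572 km = 1.6572×10⁷ m.
Escape speed v_esc = √(2μ/r) = √(2 × 3.249×10¹⁴ / 1.657×10⁷) = √(3.921×10⁷) = 6262 m/s.
= 6.262 km/s.

v_esc ≈ 6.262 km/s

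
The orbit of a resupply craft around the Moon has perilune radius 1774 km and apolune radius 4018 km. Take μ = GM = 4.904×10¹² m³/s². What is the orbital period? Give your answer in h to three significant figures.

Semi-major axis a = (r_p + r_a)/2 = (1774.0 + 4018.0)/2 = 2896.0 km = 2.896×10⁶ m.
By Kepler's third law T = 2π√(a³/μ) = 2π × 2.225×10³ = 1.398×10⁴ s.
= 3.884 h.

T ≈ 3.88 h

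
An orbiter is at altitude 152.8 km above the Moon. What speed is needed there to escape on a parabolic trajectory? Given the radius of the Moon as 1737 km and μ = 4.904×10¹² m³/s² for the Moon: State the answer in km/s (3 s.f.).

r = 1737 + 152.8 = 1889.8 km = 1.8898×10⁶ m.
Escape speed v_esc = √(2μ/r) = √(2 × 4.904×10¹² / 1.890×10⁶) = √(5.190×10⁶) = 2278 m/s.
= 2.278 km/s.

v_esc ≈ 2.28 km/s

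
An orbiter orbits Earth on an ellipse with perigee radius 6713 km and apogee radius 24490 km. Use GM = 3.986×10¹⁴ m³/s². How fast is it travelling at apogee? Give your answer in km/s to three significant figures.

Semi-major axis a = (r_p + r_a)/2 = 15602 km = 1.560×10⁷ m.
Vis-viva: v² = μ(2/r − 1/a) = 3.986×10¹⁴ × (8.167×10⁻⁸ − 6.410×10⁻⁸) = 7.003×10⁶ m²/s².
v = 2646 m/s = 2.646 km/s.

v ≈ 2.65 km/s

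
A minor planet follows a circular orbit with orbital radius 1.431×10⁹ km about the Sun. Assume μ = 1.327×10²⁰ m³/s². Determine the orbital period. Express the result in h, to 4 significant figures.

T ≈ 259400 h

r = 1.431×10⁹ km = 1.431×10¹² m.
Kepler's third law: T = 2π√(r³/μ) = 2π√((1.431×10¹²)³ / 1.327×10²⁰).
r³/μ = 2.208×10¹⁶ s², so T = 2π × 1.486×10⁸ = 9.337×10⁸ s.
Converting: 9.337×10⁸ s ÷ 3600 = 2.594×10⁵ h.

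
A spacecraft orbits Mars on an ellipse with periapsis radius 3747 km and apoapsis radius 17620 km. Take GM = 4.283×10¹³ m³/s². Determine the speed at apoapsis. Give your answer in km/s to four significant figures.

v ≈ 0.9233 km/s

Semi-major axis a = (r_p + r_a)/2 = 10684 km = 1.068×10⁷ m.
Vis-viva: v² = μ(2/r − 1/a) = 4.283×10¹³ × (1.135×10⁻⁷ − 9.360×10⁻⁸) = 8.525×10⁵ m²/s².
v = 923.3 m/s = 0.9233 km/s.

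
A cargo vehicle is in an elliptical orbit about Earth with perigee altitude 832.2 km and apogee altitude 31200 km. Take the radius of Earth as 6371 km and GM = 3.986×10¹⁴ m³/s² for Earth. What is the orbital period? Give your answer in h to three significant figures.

T ≈ 9.26 h

r_p = 6371 + 832.2 = 7203.2 km = 7.2032×10⁶ m.
r_a = 6371 + 31200 = 37571 km = 3.7571×10⁷ m.
Semi-major axis a = (r_p + r_a)/2 = (7203.2 + 37571)/2 = 22387 km = 2.239×10⁷ m.
By Kepler's third law T = 2π√(a³/μ) = 2π × 5.306×10³ = 3.334×10⁴ s.
= 9.260 h.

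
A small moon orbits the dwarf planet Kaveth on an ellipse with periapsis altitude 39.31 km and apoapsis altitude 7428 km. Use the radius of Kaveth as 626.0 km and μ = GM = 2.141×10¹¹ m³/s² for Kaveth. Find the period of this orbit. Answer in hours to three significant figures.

r_p = 626.0 + 39.31 = 665.31 km = 6.6531×10⁵ m.
r_a = 626.0 + 7428 = 8054.0 km = 8.0540×10⁶ m.
Semi-major axis a = (r_p + r_a)/2 = (665.31 + 8054.0)/2 = 4359.7 km = 4.360×10⁶ m.
By Kepler's third law T = 2π√(a³/μ) = 2π × 1.967×10⁴ = 1.236×10⁵ s.
= 34.34 hours.

T ≈ 34.3 hours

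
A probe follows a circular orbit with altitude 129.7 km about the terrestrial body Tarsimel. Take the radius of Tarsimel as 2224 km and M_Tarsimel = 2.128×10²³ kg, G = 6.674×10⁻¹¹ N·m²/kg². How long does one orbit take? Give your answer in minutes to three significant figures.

μ = GM = 6.674×10⁻¹¹ × 2.128×10²³ = 1.420×10¹³ m³/s².
r = 2224 + 129.7 = 2353.7 km = 2.3537×10⁶ m.
Kepler's third law: T = 2π√(r³/μ) = 2π√((2.354×10⁶)³ / 1.420×10¹³).
r³/μ = 9.181×10⁵ s², so T = 2π × 9.582×10² = 6.020×10³ s.
Converting: 6.020×10³ s ÷ 60.00 = 100.3 minutes.

T ≈ 100 minutes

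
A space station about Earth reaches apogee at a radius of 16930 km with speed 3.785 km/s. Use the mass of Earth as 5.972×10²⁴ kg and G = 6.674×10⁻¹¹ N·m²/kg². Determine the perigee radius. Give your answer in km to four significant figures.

perigee radius ≈ 7404 km

μ = GM = 6.674×10⁻¹¹ × 5.972×10²⁴ = 3.986×10¹⁴ m³/s².
r_a = 1.693×10⁷ m.
Specific energy ε = v²/2 − μ/r = -1.638×10⁷ J/kg, so a = −μ/(2ε) = 1.217×10⁷ m.
The apsides satisfy r_p + r_a = 2a, so the perigee radius is 2a − r_a = 7.404×10⁶ m = 7404.0 km.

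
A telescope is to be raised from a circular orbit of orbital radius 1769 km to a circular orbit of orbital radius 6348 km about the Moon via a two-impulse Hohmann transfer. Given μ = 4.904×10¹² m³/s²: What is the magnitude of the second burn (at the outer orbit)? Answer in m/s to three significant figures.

r₁ = 1769 km = 1.769×10⁶ m.
r₂ = 6348 km = 6.348×10⁶ m.
Transfer ellipse a_t = (r₁ + r₂)/2 = 4.058×10⁶ m.
At r₁: circular v_c1 = √(μ/r₁) = 1665 m/s; transfer-perilune v_p = √[μ(2/r₁ − 1/a_t)] = 2082 m/s.
At r₂: circular v_c2 = √(μ/r₂) = 878.9 m/s; transfer-apolune v_a = √[μ(2/r₂ − 1/a_t)] = 580.3 m/s.
Δv₂ = v_c2 − v_a = 298.7 m/s.

Δv ≈ 299 m/s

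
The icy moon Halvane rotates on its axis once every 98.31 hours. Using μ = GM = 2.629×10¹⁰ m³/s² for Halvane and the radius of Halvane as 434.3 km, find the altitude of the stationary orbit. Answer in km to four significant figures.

h_sync ≈ 3935 km

T = 98.31 hours = 3.539×10⁵ s.
A synchronous orbit has period T, so by Kepler's third law a = (μT²/4π²)^(1/3).
μT²/4π² = 2.629×10¹⁰ × (3.539×10⁵)² / 39.48 = 8.341×10¹⁹ m³.
a = 4.369×10⁶ m = 4369.3 km.
Altitude h = a − R = 4369.3 − 434.3 = 3935.0 km.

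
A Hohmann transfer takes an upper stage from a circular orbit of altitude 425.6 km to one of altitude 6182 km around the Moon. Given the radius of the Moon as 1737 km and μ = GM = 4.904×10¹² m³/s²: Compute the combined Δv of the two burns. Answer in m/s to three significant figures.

Δv_total ≈ 653 m/s

r₁ = 1737 + 425.6 = 2162.6 km = 2.1626×10⁶ m.
r₂ = 1737 + 6182 = 7919.0 km = 7.9190×10⁶ m.
Transfer ellipse a_t = (r₁ + r₂)/2 = 5.041×10⁶ m.
At r₁: circular v_c1 = √(μ/r₁) = 1506 m/s; transfer-perilune v_p = √[μ(2/r₁ − 1/a_t)] = 1887 m/s.
Δv₁ = v_p − v_c1 = 381.6 m/s.
At r₂: circular v_c2 = √(μ/r₂) = 786.9 m/s; transfer-apolune v_a = √[μ(2/r₂ − 1/a_t)] = 515.4 m/s.
Δv₂ = v_c2 − v_a = 271.5 m/s.
Total Δv = Δv₁ + Δv₂ = 653.1 m/s.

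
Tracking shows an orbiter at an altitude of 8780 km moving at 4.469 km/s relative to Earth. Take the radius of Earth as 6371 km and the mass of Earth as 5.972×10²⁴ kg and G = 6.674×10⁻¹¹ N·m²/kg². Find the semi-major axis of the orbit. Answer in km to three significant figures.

μ = GM = 6.674×10⁻¹¹ × 5.972×10²⁴ = 3.986×10¹⁴ m³/s².
r = 6371 + 8780 = 15151 km = 1.515×10⁷ m.
Vis-viva rearranged: 1/a = 2/r − v²/μ = 1.320×10⁻⁷ − 5.011×10⁻⁸ = 8.190×10⁻⁸ m⁻¹.
a = 1.221×10⁷ m = 12211 km.

a ≈ 12200 km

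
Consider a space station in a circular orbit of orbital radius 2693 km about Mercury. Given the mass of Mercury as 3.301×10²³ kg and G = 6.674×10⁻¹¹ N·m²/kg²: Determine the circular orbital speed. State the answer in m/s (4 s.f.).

v ≈ 2860 m/s

μ = GM = 6.674×10⁻¹¹ × 3.301×10²³ = 2.203×10¹³ m³/s².
r = 2693 km = 2.693×10⁶ m.
For a circular orbit v = √(μ/r) = √(2.203×10¹³ / 2.693×10⁶) = √(8.181×10⁶) = 2860 m/s.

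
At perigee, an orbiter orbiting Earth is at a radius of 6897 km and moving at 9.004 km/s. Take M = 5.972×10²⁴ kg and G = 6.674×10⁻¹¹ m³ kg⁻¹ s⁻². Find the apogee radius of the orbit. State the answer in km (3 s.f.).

μ = GM = 6.674×10⁻¹¹ × 5.972×10²⁴ = 3.986×10¹⁴ m³/s².
r_p = 6.897×10⁶ m.
Specific energy ε = v²/2 − μ/r = -1.725×10⁷ J/kg, so a = −μ/(2ε) = 1.155×10⁷ m.
The apsides satisfy r_p + r_a = 2a, so the apogee radius is 2a − r_p = 1.620×10⁷ m = 16204 km.

apogee radius ≈ 16200 km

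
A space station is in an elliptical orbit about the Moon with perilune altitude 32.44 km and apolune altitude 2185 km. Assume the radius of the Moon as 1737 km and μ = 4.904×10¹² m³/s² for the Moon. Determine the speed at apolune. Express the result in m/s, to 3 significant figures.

v ≈ 882 m/s

r_p = 1737 + 32.44 = 1769.4 km = 1.7694×10⁶ m.
r_a = 1737 + 2185 = 3922.0 km = 3.9220×10⁶ m.
Semi-major axis a = (r_p + r_a)/2 = 2845.7 km = 2.846×10⁶ m.
Vis-viva: v² = μ(2/r − 1/a) = 4.904×10¹² × (5.099×10⁻⁷ − 3.514×10⁻⁷) = 7.775×10⁵ m²/s².
v = 881.7 m/s.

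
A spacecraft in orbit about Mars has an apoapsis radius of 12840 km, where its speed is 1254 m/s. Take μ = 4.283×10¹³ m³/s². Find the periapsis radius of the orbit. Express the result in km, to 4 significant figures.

r_a = 1.284×10⁷ m.
Specific energy ε = v²/2 − μ/r = -2.549×10⁶ J/kg, so a = −μ/(2ε) = 8.400×10⁶ m.
The apsides satisfy r_p + r_a = 2a, so the periapsis radius is 2a − r_a = 3.960×10⁶ m = 3960.0 km.

periapsis radius ≈ 3960 km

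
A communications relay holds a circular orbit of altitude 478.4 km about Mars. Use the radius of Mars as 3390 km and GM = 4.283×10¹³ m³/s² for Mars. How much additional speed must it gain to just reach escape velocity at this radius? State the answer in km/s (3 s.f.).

Δv ≈ 1.38 km/s

r = 3390 + 478.4 = 3868.4 km = 3.8684×10⁶ m.
Circular speed v_c = √(μ/r) = 3327 m/s.
Escape speed v_esc = √(2μ/r) = √2 × v_c = 4706 m/s.
Δv = v_esc − v_c = 1378 m/s = 1.378 km/s.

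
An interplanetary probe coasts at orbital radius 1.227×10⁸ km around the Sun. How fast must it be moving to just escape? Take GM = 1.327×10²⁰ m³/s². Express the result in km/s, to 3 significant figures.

v_esc ≈ 46.5 km/s

r = 1.227×10⁸ km = 1.227×10¹¹ m.
Escape speed v_esc = √(2μ/r) = √(2 × 1.327×10²⁰ / 1.227×10¹¹) = √(2.163×10⁹) = 46510 m/s.
= 46.51 km/s.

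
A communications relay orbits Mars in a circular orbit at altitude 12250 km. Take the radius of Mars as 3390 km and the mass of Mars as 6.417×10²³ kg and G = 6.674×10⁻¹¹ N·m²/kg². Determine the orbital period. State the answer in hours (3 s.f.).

μ = GM = 6.674×10⁻¹¹ × 6.417×10²³ = 4.283×10¹³ m³/s².
r = 3390 + 12250 = 15640 km = 1.5640×10⁷ m.
Kepler's third law: T = 2π√(r³/μ) = 2π√((1.564×10⁷)³ / 4.283×10¹³).
r³/μ = 8.933×10⁷ s², so T = 2π × 9.451×10³ = 5.938×10⁴ s.
Converting: 5.938×10⁴ s ÷ 3600 = 16.50 hours.

T ≈ 16.5 hours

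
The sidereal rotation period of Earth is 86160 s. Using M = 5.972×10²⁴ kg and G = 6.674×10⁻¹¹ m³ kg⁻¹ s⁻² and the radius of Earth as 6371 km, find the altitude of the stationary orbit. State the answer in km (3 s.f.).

h_sync ≈ 35800 km

μ = GM = 6.674×10⁻¹¹ × 5.972×10²⁴ = 3.986×10¹⁴ m³/s².
A synchronous orbit has period T, so by Kepler's third law a = (μT²/4π²)^(1/3).
μT²/4π² = 3.986×10¹⁴ × (8.616×10⁴)² / 39.48 = 7.495×10²² m³.
a = 4.216×10⁷ m = 42162 km.
Altitude h = a − R = 42162 − 6371 = 35791 km.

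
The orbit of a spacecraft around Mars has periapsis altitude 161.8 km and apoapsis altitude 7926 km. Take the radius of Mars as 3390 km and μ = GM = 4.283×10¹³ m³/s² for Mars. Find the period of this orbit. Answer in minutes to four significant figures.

T ≈ 324.3 minutes

r_p = 3390 + 161.8 = 3551.8 km = 3.5518×10⁶ m.
r_a = 3390 + 7926 = 11316 km = 1.1316×10⁷ m.
Semi-major axis a = (r_p + r_a)/2 = (3551.8 + 11316)/2 = 7433.9 km = 7.434×10⁶ m.
By Kepler's third law T = 2π√(a³/μ) = 2π × 3.097×10³ = 1.946×10⁴ s.
= 324.3 minutes.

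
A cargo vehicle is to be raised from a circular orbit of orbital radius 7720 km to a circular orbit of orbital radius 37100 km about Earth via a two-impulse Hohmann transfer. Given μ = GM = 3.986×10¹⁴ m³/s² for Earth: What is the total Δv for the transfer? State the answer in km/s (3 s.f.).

Δv_total ≈ 3.41 km/s

r₁ = 7720 km = 7.720×10⁶ m.
r₂ = 37100 km = 3.710×10⁷ m.
Transfer ellipse a_t = (r₁ + r₂)/2 = 2.241×10⁷ m.
At r₁: circular v_c1 = √(μ/r₁) = 7186 m/s; transfer-perigee v_p = √[μ(2/r₁ − 1/a_t)] = 9245 m/s.
Δv₁ = v_p − v_c1 = 2060 m/s.
At r₂: circular v_c2 = √(μ/r₂) = 3278 m/s; transfer-apogee v_a = √[μ(2/r₂ − 1/a_t)] = 1924 m/s.
Δv₂ = v_c2 − v_a = 1354 m/s.
Total Δv = Δv₁ + Δv₂ = 3414 m/s = 3.414 km/s.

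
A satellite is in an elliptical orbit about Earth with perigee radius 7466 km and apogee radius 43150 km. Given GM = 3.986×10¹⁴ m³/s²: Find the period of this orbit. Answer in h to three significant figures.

T ≈ 11.1 h

Semi-major axis a = (r_p + r_a)/2 = (7466.0 + 43150)/2 = 25308 km = 2.531×10⁷ m.
By Kepler's third law T = 2π√(a³/μ) = 2π × 6.377×10³ = 4.007×10⁴ s.
= 11.13 h.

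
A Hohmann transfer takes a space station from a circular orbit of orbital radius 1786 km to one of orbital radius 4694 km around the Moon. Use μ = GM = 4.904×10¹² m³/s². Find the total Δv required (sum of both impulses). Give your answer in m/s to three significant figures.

r₁ = 1786 km = 1.786×10⁶ m.
r₂ = 4694 km = 4.694×10⁶ m.
Transfer ellipse a_t = (r₁ + r₂)/2 = 3.240×10⁶ m.
At r₁: circular v_c1 = √(μ/r₁) = 1657 m/s; transfer-perilune v_p = √[μ(2/r₁ − 1/a_t)] = 1994 m/s.
Δv₁ = v_p − v_c1 = 337.5 m/s.
At r₂: circular v_c2 = √(μ/r₂) = 1022 m/s; transfer-apolune v_a = √[μ(2/r₂ − 1/a_t)] = 758.9 m/s.
Δv₂ = v_c2 − v_a = 263.2 m/s.
Total Δv = Δv₁ + Δv₂ = 600.7 m/s.

Δv_total ≈ 601 m/s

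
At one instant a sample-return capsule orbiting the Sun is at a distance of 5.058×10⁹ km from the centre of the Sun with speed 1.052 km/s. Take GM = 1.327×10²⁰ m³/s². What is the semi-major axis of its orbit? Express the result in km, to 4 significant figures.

a ≈ 2.583×10⁹ km

r = 5.058×10¹² m.
Specific orbital energy ε = v²/2 − μ/r = (1052)²/2 − 1.327×10²⁰/5.058×10¹² = -2.568×10⁷ J/kg.
Since ε = −μ/(2a), a = −μ/(2ε) = 2.583×10¹² m = 2.5835×10⁹ km.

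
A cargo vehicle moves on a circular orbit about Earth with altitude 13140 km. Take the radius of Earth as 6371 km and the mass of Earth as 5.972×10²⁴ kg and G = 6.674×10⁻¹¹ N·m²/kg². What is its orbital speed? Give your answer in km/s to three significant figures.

v ≈ 4.52 km/s

μ = GM = 6.674×10⁻¹¹ × 5.972×10²⁴ = 3.986×10¹⁴ m³/s².
r = 6371 + 13140 = 19511 km = 1.9511×10⁷ m.
For a circular orbit v = √(μ/r) = √(3.986×10¹⁴ / 1.951×10⁷) = √(2.043×10⁷) = 4520 m/s.
That is 4.520 km/s.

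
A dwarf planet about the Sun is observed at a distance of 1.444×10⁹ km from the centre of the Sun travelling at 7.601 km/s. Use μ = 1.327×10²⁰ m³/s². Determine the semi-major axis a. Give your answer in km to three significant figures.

r = 1.444×10¹² m.
Specific orbital energy ε = v²/2 − μ/r = (7601)²/2 − 1.327×10²⁰/1.444×10¹² = -6.301×10⁷ J/kg.
Since ε = −μ/(2a), a = −μ/(2ε) = 1.053×10¹² m = 1.0530×10⁹ km.

a ≈ 1.05×10⁹ km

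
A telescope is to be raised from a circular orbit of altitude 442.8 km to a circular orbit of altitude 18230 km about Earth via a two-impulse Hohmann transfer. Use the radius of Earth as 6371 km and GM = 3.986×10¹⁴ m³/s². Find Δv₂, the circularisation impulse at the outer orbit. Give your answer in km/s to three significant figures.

r₁ = 6371 + 442.8 = 6813.8 km = 6.8138×10⁶ m.
r₂ = 6371 + 18230 = 24601 km = 2.4601×10⁷ m.
Transfer ellipse a_t = (r₁ + r₂)/2 = 1.571×10⁷ m.
At r₁: circular v_c1 = √(μ/r₁) = 7648 m/s; transfer-perigee v_p = √[μ(2/r₁ − 1/a_t)] = 9572 m/s.
At r₂: circular v_c2 = √(μ/r₂) = 4025 m/s; transfer-apogee v_a = √[μ(2/r₂ − 1/a_t)] = 2651 m/s.
Δv₂ = v_c2 − v_a = 1374 m/s.
= 1.374 km/s.

Δv ≈ 1.37 km/s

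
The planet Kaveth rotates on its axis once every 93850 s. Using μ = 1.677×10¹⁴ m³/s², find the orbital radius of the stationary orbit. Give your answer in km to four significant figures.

A synchronous orbit has period T, so by Kepler's third law a = (μT²/4π²)^(1/3).
μT²/4π² = 1.677×10¹⁴ × (9.385×10⁴)² / 39.48 = 3.741×10²² m³.
a = 3.345×10⁷ m = 33446 km.

r_sync ≈ 33450 km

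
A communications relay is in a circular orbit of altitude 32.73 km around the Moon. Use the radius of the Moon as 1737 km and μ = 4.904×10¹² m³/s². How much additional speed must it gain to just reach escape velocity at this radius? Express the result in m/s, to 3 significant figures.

r = 1737 + 32.73 = 1769.7 km = 1.7697×10⁶ m.
Circular speed v_c = √(μ/r) = 1665 m/s.
Escape speed v_esc = √(2μ/r) = √2 × v_c = 2354 m/s.
Δv = v_esc − v_c = 689.5 m/s.

Δv ≈ 690 m/s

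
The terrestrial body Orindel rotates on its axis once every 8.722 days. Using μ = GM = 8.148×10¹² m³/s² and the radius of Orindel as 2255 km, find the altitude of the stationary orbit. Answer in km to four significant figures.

T = 8.722 days = 7.536×10⁵ s.
A synchronous orbit has period T, so by Kepler's third law a = (μT²/4π²)^(1/3).
μT²/4π² = 8.148×10¹² × (7.536×10⁵)² / 39.48 = 1.172×10²³ m³.
a = 4.894×10⁷ m = 48938 km.
Altitude h = a − R = 48938 − 2255 = 46683 km.

h_sync ≈ 46680 km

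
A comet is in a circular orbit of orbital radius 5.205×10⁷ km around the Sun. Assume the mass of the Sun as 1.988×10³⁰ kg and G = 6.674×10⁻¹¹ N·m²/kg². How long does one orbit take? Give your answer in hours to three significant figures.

μ = GM = 6.674×10⁻¹¹ × 1.988×10³⁰ = 1.327×10²⁰ m³/s².
r = 5.205×10⁷ km = 5.205×10¹⁰ m.
Kepler's third law: T = 2π√(r³/μ) = 2π√((5.205×10¹⁰)³ / 1.327×10²⁰).
r³/μ = 1.063×10¹² s², so T = 2π × 1.031×10⁶ = 6.478×10⁶ s.
Converting: 6.478×10⁶ s ÷ 3600 = 1799 hours.

T ≈ 1800 hours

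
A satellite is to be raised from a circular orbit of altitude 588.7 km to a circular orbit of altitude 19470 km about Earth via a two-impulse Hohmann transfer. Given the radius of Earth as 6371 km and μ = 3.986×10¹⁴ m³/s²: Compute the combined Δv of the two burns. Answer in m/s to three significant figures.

Δv_total ≈ 3300 m/s

r₁ = 6371 + 588.7 = 6959.7 km = 6.9597×10⁶ m.
r₂ = 6371 + 19470 = 25841 km = 2.5841×10⁷ m.
Transfer ellipse a_t = (r₁ + r₂)/2 = 1.640×10⁷ m.
At r₁: circular v_c1 = √(μ/r₁) = 7568 m/s; transfer-perigee v_p = √[μ(2/r₁ − 1/a_t)] = 9500 m/s.
Δv₁ = v_p − v_c1 = 1932 m/s.
At r₂: circular v_c2 = √(μ/r₂) = 3927 m/s; transfer-apogee v_a = √[μ(2/r₂ − 1/a_t)] = 2558 m/s.
Δv₂ = v_c2 − v_a = 1369 m/s.
Total Δv = Δv₁ + Δv₂ = 3301 m/s.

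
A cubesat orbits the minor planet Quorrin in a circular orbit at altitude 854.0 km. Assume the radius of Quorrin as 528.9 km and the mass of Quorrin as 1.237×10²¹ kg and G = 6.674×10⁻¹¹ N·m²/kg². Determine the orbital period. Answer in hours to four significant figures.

T ≈ 9.878 hours

μ = GM = 6.674×10⁻¹¹ × 1.237×10²¹ = 8.256×10¹⁰ m³/s².
r = 528.9 + 854.0 = 1382.9 km = 1.3829×10⁶ m.
Kepler's third law: T = 2π√(r³/μ) = 2π√((1.383×10⁶)³ / 8.256×10¹⁰).
r³/μ = 3.203×10⁷ s², so T = 2π × 5.660×10³ = 3.556×10⁴ s.
Converting: 3.556×10⁴ s ÷ 3600 = 9.878 hours.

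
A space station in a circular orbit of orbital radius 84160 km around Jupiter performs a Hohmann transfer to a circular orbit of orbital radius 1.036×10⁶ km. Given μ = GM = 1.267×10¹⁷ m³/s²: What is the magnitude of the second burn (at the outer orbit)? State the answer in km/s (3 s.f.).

r₁ = 84160 km = 8.416×10⁷ m.
r₂ = 1.036×10⁶ km = 1.036×10⁹ m.
Transfer ellipse a_t = (r₁ + r₂)/2 = 5.601×10⁸ m.
At r₁: circular v_c1 = √(μ/r₁) = 38800 m/s; transfer-perijove v_p = √[μ(2/r₁ − 1/a_t)] = 52770 m/s.
At r₂: circular v_c2 = √(μ/r₂) = 11060 m/s; transfer-apojove v_a = √[μ(2/r₂ − 1/a_t)] = 4287 m/s.
Δv₂ = v_c2 − v_a = 6772 m/s.
= 6.772 km/s.

Δv ≈ 6.77 km/s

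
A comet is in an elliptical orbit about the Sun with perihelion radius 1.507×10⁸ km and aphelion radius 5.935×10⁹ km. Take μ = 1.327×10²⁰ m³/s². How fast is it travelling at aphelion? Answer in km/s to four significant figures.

Semi-major axis a = (r_p + r_a)/2 = 3.0428×10⁹ km = 3.043×10¹² m.
Vis-viva: v² = μ(2/r − 1/a) = 1.327×10²⁰ × (3.370×10⁻¹³ − 3.286×10⁻¹³) = 1.107×10⁶ m²/s².
v = 1052 m/s = 1.052 km/s.

v ≈ 1.052 km/s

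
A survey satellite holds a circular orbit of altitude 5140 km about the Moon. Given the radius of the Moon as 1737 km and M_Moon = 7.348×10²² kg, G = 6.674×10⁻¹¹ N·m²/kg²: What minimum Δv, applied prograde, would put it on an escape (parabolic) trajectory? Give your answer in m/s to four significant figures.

μ = GM = 6.674×10⁻¹¹ × 7.348×10²² = 4.904×10¹² m³/s².
r = 1737 + 5140 = 6877.0 km = 6.8770×10⁶ m.
Circular speed v_c = √(μ/r) = 844.5 m/s.
Escape speed v_esc = √(2μ/r) = √2 × v_c = 1194 m/s.
Δv = v_esc − v_c = 349.8 m/s.

Δv ≈ 349.8 m/s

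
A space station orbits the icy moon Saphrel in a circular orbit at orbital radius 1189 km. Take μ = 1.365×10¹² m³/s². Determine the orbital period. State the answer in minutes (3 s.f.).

r = 1189 km = 1.189×10⁶ m.
Kepler's third law: T = 2π√(r³/μ) = 2π√((1.189×10⁶)³ / 1.365×10¹²).
r³/μ = 1.231×10⁶ s², so T = 2π × 1.110×10³ = 6.972×10³ s.
Converting: 6.972×10³ s ÷ 60.00 = 116.2 minutes.

T ≈ 116 minutes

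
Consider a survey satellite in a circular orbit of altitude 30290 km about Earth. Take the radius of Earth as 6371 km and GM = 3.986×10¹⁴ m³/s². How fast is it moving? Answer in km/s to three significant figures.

v ≈ 3.30 km/s

r = 6371 + 30290 = 36661 km = 3.6661×10⁷ m.
For a circular orbit v = √(μ/r) = √(3.986×10¹⁴ / 3.666×10⁷) = √(1.087×10⁷) = 3297 m/s.
That is 3.297 km/s.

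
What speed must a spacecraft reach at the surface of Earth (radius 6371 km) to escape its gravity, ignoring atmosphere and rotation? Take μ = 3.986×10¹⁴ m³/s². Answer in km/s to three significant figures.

r = R = 6.371×10⁶ m.
Escape speed v_esc = √(2μ/r) = √(2 × 3.986×10¹⁴ / 6.371×10⁶) = √(1.251×10⁸) = 11190 m/s.
= 11.19 km/s.

v_esc ≈ 11.2 km/s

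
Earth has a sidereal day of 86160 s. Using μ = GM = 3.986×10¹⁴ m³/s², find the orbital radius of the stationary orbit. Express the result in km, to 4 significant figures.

r_sync ≈ 42160 km

A synchronous orbit has period T, so by Kepler's third law a = (μT²/4π²)^(1/3).
μT²/4π² = 3.986×10¹⁴ × (8.616×10⁴)² / 39.48 = 7.495×10²² m³.
a = 4.216×10⁷ m = 42163 km.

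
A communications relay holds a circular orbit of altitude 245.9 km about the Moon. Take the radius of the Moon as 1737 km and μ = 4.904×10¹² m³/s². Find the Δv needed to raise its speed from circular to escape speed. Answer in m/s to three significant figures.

r = 1737 + 245.9 = 1982.9 km = 1.9829×10⁶ m.
Circular speed v_c = √(μ/r) = 1573 m/s.
Escape speed v_esc = √(2μ/r) = √2 × v_c = 2224 m/s.
Δv = v_esc − v_c = 651.4 m/s.

Δv ≈ 651 m/s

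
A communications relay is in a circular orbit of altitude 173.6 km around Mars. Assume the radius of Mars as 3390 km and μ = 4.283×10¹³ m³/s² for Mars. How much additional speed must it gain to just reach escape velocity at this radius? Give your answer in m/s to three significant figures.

Δv ≈ 1440 m/s

r = 3390 + 173.6 = 3563.6 km = 3.5636×10⁶ m.
Circular speed v_c = √(μ/r) = 3467 m/s.
Escape speed v_esc = √(2μ/r) = √2 × v_c = 4903 m/s.
Δv = v_esc − v_c = 1436 m/s.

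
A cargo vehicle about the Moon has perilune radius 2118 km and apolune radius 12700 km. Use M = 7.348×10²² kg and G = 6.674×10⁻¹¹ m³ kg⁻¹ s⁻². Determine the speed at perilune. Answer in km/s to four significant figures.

v ≈ 1.992 km/s

μ = GM = 6.674×10⁻¹¹ × 7.348×10²² = 4.904×10¹² m³/s².
Semi-major axis a = (r_p + r_a)/2 = 7409.0 km = 7.409×10⁶ m.
Vis-viva: v² = μ(2/r − 1/a) = 4.904×10¹² × (9.443×10⁻⁷ − 1.350×10⁻⁷) = 3.969×10⁶ m²/s².
v = 1992 m/s = 1.992 km/s.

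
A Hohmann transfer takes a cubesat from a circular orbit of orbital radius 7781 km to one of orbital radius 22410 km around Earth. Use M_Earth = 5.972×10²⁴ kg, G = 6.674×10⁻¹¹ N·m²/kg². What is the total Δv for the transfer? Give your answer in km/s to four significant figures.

Δv_total ≈ 2.753 km/s

μ = GM = 6.674×10⁻¹¹ × 5.972×10²⁴ = 3.986×10¹⁴ m³/s².
r₁ = 7781 km = 7.781×10⁶ m.
r₂ = 22410 km = 2.241×10⁷ m.
Transfer ellipse a_t = (r₁ + r₂)/2 = 1.510×10⁷ m.
At r₁: circular v_c1 = √(μ/r₁) = 7157 m/s; transfer-perigee v_p = √[μ(2/r₁ − 1/a_t)] = 8720 m/s.
Δv₁ = v_p − v_c1 = 1563 m/s.
At r₂: circular v_c2 = √(μ/r₂) = 4217 m/s; transfer-apogee v_a = √[μ(2/r₂ − 1/a_t)] = 3028 m/s.
Δv₂ = v_c2 − v_a = 1189 m/s.
Total Δv = Δv₁ + Δv₂ = 2753 m/s = 2.753 km/s.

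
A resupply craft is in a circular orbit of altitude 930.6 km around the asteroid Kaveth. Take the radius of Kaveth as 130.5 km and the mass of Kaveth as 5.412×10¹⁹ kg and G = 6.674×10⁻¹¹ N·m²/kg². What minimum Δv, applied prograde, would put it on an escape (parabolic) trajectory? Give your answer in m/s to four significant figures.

Δv ≈ 24.17 m/s

μ = GM = 6.674×10⁻¹¹ × 5.412×10¹⁹ = 3.612×10⁹ m³/s².
r = 130.5 + 930.6 = 1061.1 km = 1.0611×10⁶ m.
Circular speed v_c = √(μ/r) = 58.34 m/s.
Escape speed v_esc = √(2μ/r) = √2 × v_c = 82.51 m/s.
Δv = v_esc − v_c = 24.17 m/s.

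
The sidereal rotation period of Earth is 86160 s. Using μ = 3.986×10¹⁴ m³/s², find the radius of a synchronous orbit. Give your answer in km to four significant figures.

A synchronous orbit has period T, so by Kepler's third law a = (μT²/4π²)^(1/3).
μT²/4π² = 3.986×10¹⁴ × (8.616×10⁴)² / 39.48 = 7.495×10²² m³.
a = 4.216×10⁷ m = 42163 km.

r_sync ≈ 42160 km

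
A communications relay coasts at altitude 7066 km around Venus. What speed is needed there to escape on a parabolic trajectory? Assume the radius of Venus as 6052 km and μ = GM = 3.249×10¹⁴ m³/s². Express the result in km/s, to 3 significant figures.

r = 6052 + 7066 = 13118 km = 1.3118×10⁷ m.
Escape speed v_esc = √(2μ/r) = √(2 × 3.249×10¹⁴ / 1.312×10⁷) = √(4.953×10⁷) = 7038 m/s.
= 7.038 km/s.

v_esc ≈ 7.04 km/s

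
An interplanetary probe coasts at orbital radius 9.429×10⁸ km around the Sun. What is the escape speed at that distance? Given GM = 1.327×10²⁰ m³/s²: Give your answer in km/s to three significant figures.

v_esc ≈ 16.8 km/s

r = 9.429×10⁸ km = 9.429×10¹¹ m.
Escape speed v_esc = √(2μ/r) = √(2 × 1.327×10²⁰ / 9.429×10¹¹) = √(2.815×10⁸) = 16780 m/s.
= 16.78 km/s.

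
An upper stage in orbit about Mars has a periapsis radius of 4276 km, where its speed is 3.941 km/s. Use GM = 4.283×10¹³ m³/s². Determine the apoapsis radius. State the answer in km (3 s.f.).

apoapsis radius ≈ 14800 km

r_p = 4.276×10⁶ m.
Specific energy ε = v²/2 − μ/r = -2.251×10⁶ J/kg, so a = −μ/(2ε) = 9.515×10⁶ m.
The apsides satisfy r_p + r_a = 2a, so the apoapsis radius is 2a − r_p = 1.475×10⁷ m = 14754 km.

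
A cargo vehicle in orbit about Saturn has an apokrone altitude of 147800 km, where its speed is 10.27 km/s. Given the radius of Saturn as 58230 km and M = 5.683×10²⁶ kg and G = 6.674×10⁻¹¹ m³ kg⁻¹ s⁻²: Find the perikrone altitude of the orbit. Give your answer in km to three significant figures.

μ = GM = 6.674×10⁻¹¹ × 5.683×10²⁶ = 3.793×10¹⁶ m³/s².
r_a = 58230 + 147800 = 2.0603×10⁵ km = 2.060×10⁸ m.
Specific energy ε = v²/2 − μ/r = -1.314×10⁸ J/kg, so a = −μ/(2ε) = 1.444×10⁸ m.
The apsides satisfy r_p + r_a = 2a, so the perikrone radius is 2a − r_a = 8.272×10⁷ m = 82717 km.
Perikrone altitude = 82717 − 58230 = 24487 km.

perikrone altitude ≈ 24500 km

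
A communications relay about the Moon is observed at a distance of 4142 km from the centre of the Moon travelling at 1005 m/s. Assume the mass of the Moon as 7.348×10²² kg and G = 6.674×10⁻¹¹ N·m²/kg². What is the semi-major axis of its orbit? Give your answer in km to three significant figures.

a ≈ 3610 km

μ = GM = 6.674×10⁻¹¹ × 7.348×10²² = 4.904×10¹² m³/s².
r = 4.142×10⁶ m.
Vis-viva rearranged: 1/a = 2/r − v²/μ = 4.829×10⁻⁷ − 2.060×10⁻⁷ = 2.769×10⁻⁷ m⁻¹.
a = 3.611×10⁶ m = 3611.4 km.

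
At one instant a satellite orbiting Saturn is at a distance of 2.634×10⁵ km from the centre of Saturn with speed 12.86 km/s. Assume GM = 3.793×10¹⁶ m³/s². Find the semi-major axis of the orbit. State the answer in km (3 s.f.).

a ≈ 3.09×10⁵ km

r = 2.634×10⁸ m.
Vis-viva rearranged: 1/a = 2/r − v²/μ = 7.593×10⁻⁹ − 4.360×10⁻⁹ = 3.233×10⁻⁹ m⁻¹.
a = 3.093×10⁸ m = 3.0932×10⁵ km.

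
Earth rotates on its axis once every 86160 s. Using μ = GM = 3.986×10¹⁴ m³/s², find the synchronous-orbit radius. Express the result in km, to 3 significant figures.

A synchronous orbit has period T, so by Kepler's third law a = (μT²/4π²)^(1/3).
μT²/4π² = 3.986×10¹⁴ × (8.616×10⁴)² / 39.48 = 7.495×10²² m³.
a = 4.216×10⁷ m = 42163 km.

r_sync ≈ 42200 km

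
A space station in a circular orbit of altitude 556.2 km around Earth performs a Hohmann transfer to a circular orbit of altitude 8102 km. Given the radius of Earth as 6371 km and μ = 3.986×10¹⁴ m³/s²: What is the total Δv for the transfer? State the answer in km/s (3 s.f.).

r₁ = 6371 + 556.2 = 6927.2 km = 6.9272×10⁶ m.
r₂ = 6371 + 8102 = 14473 km = 1.4473×10⁷ m.
Transfer ellipse a_t = (r₁ + r₂)/2 = 1.070×10⁷ m.
At r₁: circular v_c1 = √(μ/r₁) = 7586 m/s; transfer-perigee v_p = √[μ(2/r₁ − 1/a_t)] = 8822 m/s.
Δv₁ = v_p − v_c1 = 1237 m/s.
At r₂: circular v_c2 = √(μ/r₂) = 5248 m/s; transfer-apogee v_a = √[μ(2/r₂ − 1/a_t)] = 4223 m/s.
Δv₂ = v_c2 − v_a = 1025 m/s.
Total Δv = Δv₁ + Δv₂ = 2262 m/s = 2.262 km/s.

Δv_total ≈ 2.26 km/s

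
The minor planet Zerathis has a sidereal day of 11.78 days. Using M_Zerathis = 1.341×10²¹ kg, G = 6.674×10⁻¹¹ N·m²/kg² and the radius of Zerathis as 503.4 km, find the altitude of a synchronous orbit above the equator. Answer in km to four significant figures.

μ = GM = 6.674×10⁻¹¹ × 1.341×10²¹ = 8.950×10¹⁰ m³/s².
T = 11.78 days = 1.018×10⁶ s.
A synchronous orbit has period T, so by Kepler's third law a = (μT²/4π²)^(1/3).
μT²/4π² = 8.950×10¹⁰ × (1.018×10⁶)² / 39.48 = 2.348×10²¹ m³.
a = 1.329×10⁷ m = 13292 km.
Altitude h = a − R = 13292 − 503.4 = 12789 km.

h_sync ≈ 12790 km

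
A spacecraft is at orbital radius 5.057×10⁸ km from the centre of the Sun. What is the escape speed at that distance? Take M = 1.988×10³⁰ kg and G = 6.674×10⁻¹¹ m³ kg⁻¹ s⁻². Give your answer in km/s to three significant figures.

μ = GM = 6.674×10⁻¹¹ × 1.988×10³⁰ = 1.327×10²⁰ m³/s².
r = 5.057×10⁸ km = 5.057×10¹¹ m.
Escape speed v_esc = √(2μ/r) = √(2 × 1.327×10²⁰ / 5.057×10¹¹) = √(5.247×10⁸) = 22910 m/s.
= 22.91 km/s.

v_esc ≈ 22.9 km/s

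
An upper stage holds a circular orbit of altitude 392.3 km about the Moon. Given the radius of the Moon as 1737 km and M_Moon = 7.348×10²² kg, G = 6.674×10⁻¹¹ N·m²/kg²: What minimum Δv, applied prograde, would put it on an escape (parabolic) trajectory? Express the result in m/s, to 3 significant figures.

μ = GM = 6.674×10⁻¹¹ × 7.348×10²² = 4.904×10¹² m³/s².
r = 1737 + 392.3 = 2129.3 km = 2.1293×10⁶ m.
Circular speed v_c = √(μ/r) = 1518 m/s.
Escape speed v_esc = √(2μ/r) = √2 × v_c = 2146 m/s.
Δv = v_esc − v_c = 628.6 m/s.

Δv ≈ 629 m/s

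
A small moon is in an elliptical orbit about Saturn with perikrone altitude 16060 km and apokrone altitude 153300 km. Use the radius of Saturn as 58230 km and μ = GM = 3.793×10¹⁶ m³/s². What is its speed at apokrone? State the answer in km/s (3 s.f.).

r_p = 58230 + 16060 = 74290 km = 7.4290×10⁷ m.
r_a = 58230 + 153300 = 211530 km = 2.1153×10⁸ m.
Semi-major axis a = (r_p + r_a)/2 = 1.4291×10⁵ km = 1.429×10⁸ m.
Vis-viva: v² = μ(2/r − 1/a) = 3.793×10¹⁶ × (9.455×10⁻⁹ − 6.997×10⁻⁹) = 9.321×10⁷ m²/s².
v = 9655 m/s = 9.655 km/s.

v ≈ 9.65 km/s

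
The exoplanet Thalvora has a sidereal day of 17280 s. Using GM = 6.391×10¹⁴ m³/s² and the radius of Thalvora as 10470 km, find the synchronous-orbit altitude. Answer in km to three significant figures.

A synchronous orbit has period T, so by Kepler's third law a = (μT²/4π²)^(1/3).
μT²/4π² = 6.391×10¹⁴ × (1.728×10⁴)² / 39.48 = 4.834×10²¹ m³.
a = 1.691×10⁷ m = 16908 km.
Altitude h = a − R = 16908 − 10470 = 6438.3 km.

h_sync ≈ 6440 km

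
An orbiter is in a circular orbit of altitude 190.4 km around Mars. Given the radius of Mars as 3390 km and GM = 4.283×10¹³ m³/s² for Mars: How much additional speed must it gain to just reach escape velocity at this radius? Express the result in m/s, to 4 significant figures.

Δv ≈ 1433 m/s

r = 3390 + 190.4 = 3580.4 km = 3.5804×10⁶ m.
Circular speed v_c = √(μ/r) = 3459 m/s.
Escape speed v_esc = √(2μ/r) = √2 × v_c = 4891 m/s.
Δv = v_esc − v_c = 1433 m/s.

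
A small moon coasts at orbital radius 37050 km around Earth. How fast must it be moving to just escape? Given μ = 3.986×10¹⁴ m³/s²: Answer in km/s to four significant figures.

v_esc ≈ 4.639 km/s

r = 37050 km = 3.705×10⁷ m.
Escape speed v_esc = √(2μ/r) = √(2 × 3.986×10¹⁴ / 3.705×10⁷) = √(2.152×10⁷) = 4639 m/s.
= 4.639 km/s.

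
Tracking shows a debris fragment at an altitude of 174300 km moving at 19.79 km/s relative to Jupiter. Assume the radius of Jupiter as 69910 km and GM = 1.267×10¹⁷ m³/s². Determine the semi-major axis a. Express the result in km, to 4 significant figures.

r = 69910 + 174300 = 2.4421×10⁵ km = 2.442×10⁸ m.
Specific orbital energy ε = v²/2 − μ/r = (19790)²/2 − 1.267×10¹⁷/2.442×10⁸ = -3.230×10⁸ J/kg.
Since ε = −μ/(2a), a = −μ/(2ε) = 1.961×10⁸ m = 1.9613×10⁵ km.

a ≈ 1.961×10⁵ km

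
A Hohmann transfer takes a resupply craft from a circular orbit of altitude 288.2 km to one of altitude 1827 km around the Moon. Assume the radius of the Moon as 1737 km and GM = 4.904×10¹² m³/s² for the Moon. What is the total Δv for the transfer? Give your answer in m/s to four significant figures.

Δv_total ≈ 375.7 m/s

r₁ = 1737 + 288.2 = 2025.2 km = 2.0252×10⁶ m.
r₂ = 1737 + 1827 = 3564.0 km = 3.5640×10⁶ m.
Transfer ellipse a_t = (r₁ + r₂)/2 = 2.795×10⁶ m.
At r₁: circular v_c1 = √(μ/r₁) = 1556 m/s; transfer-perilune v_p = √[μ(2/r₁ − 1/a_t)] = 1757 m/s.
Δv₁ = v_p − v_c1 = 201.2 m/s.
At r₂: circular v_c2 = √(μ/r₂) = 1173 m/s; transfer-apolune v_a = √[μ(2/r₂ − 1/a_t)] = 998.6 m/s.
Δv₂ = v_c2 − v_a = 174.4 m/s.
Total Δv = Δv₁ + Δv₂ = 375.7 m/s.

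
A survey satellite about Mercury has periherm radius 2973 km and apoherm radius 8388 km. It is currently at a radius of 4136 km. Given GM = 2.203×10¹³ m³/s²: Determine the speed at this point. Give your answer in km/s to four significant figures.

Semi-major axis a = (r_p + r_a)/2 = 5680.5 km = 5.680×10⁶ m.
Vis-viva: v² = μ(2/r − 1/a) = 2.203×10¹³ × (4.836×10⁻⁷ − 1.760×10⁻⁷) = 6.775×10⁶ m²/s².
v = 2603 m/s = 2.603 km/s.

v ≈ 2.603 km/s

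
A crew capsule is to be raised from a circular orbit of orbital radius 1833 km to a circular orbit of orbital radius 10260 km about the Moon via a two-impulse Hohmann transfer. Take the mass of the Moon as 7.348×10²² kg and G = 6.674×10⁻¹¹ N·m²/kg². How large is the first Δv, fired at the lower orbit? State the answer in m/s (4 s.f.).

μ = GM = 6.674×10⁻¹¹ × 7.348×10²² = 4.904×10¹² m³/s².
r₁ = 1833 km = 1.833×10⁶ m.
r₂ = 10260 km = 1.026×10⁷ m.
Transfer ellipse a_t = (r₁ + r₂)/2 = 6.046×10⁶ m.
At r₁: circular v_c1 = √(μ/r₁) = 1636 m/s; transfer-perilune v_p = √[μ(2/r₁ − 1/a_t)] = 2131 m/s.
Δv₁ = v_p − v_c1 = 495.0 m/s.

Δv ≈ 495.0 m/s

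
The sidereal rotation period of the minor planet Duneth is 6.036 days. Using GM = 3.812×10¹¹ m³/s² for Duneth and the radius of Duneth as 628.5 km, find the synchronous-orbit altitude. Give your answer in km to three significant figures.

T = 6.036 days = 5.215×10⁵ s.
A synchronous orbit has period T, so by Kepler's third law a = (μT²/4π²)^(1/3).
μT²/4π² = 3.812×10¹¹ × (5.215×10⁵)² / 39.48 = 2.626×10²¹ m³.
a = 1.380×10⁷ m = 13797 km.
Altitude h = a − R = 13797 − 628.5 = 13168 km.

h_sync ≈ 13200 km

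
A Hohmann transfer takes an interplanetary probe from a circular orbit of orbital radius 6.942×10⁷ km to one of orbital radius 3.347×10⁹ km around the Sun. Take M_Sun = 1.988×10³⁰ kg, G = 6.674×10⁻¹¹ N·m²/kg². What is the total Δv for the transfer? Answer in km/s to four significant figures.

Δv_total ≈ 22.50 km/s

μ = GM = 6.674×10⁻¹¹ × 1.988×10³⁰ = 1.327×10²⁰ m³/s².
r₁ = 6.942×10⁷ km = 6.942×10¹⁰ m.
r₂ = 3.347×10⁹ km = 3.347×10¹² m.
Transfer ellipse a_t = (r₁ + r₂)/2 = 1.708×10¹² m.
At r₁: circular v_c1 = √(μ/r₁) = 43720 m/s; transfer-perihelion v_p = √[μ(2/r₁ − 1/a_t)] = 61200 m/s.
Δv₁ = v_p − v_c1 = 17480 m/s.
At r₂: circular v_c2 = √(μ/r₂) = 6296 m/s; transfer-aphelion v_a = √[μ(2/r₂ − 1/a_t)] = 1269 m/s.
Δv₂ = v_c2 − v_a = 5027 m/s.
Total Δv = Δv₁ + Δv₂ = 22500 m/s = 22.50 km/s.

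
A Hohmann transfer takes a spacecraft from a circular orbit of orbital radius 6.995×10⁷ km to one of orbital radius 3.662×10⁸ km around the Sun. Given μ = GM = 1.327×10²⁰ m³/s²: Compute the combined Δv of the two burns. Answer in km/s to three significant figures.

r₁ = 6.995×10⁷ km = 6.995×10¹⁰ m.
r₂ = 3.662×10⁸ km = 3.662×10¹¹ m.
Transfer ellipse a_t = (r₁ + r₂)/2 = 2.181×10¹¹ m.
At r₁: circular v_c1 = √(μ/r₁) = 43560 m/s; transfer-perihelion v_p = √[μ(2/r₁ − 1/a_t)] = 56440 m/s.
Δv₁ = v_p − v_c1 = 12890 m/s.
At r₂: circular v_c2 = √(μ/r₂) = 19040 m/s; transfer-aphelion v_a = √[μ(2/r₂ − 1/a_t)] = 10780 m/s.
Δv₂ = v_c2 − v_a = 8255 m/s.
Total Δv = Δv₁ + Δv₂ = 21140 m/s = 21.14 km/s.

Δv_total ≈ 21.1 km/s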